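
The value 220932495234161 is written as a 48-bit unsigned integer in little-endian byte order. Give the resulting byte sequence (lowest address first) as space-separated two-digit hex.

71 D4 E5 DA EF C8

220932495234161 in hexadecimal, padded to 48 bits, is 0xC8EFDAE5D471.
Split into bytes (most-significant first): C8 EF DA E5 D4 71.
Little-endian: lowest address holds the least-significant byte.
So at ascending addresses the bytes are 71 D4 E5 DA EF C8.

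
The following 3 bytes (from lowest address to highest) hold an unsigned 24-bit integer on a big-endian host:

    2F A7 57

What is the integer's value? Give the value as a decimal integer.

Big-endian stores the most-significant byte at the lowest address.
The bytes are already most-significant first: 0x2FA757.
0x2FA757 = 3123031.

3123031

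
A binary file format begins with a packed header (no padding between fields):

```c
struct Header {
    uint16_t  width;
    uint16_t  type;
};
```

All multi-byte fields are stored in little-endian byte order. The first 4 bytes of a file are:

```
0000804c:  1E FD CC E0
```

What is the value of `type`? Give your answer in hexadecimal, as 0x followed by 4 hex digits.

0xE0CC

`type` follows `width` (2 bytes), so it starts at byte offset 2 and occupies 2 bytes.
Bytes at offsets 2..3: CC E0.
Little-endian: lowest address holds the least-significant byte.
Reassemble most-significant byte first: E0 CC → 0xE0CC.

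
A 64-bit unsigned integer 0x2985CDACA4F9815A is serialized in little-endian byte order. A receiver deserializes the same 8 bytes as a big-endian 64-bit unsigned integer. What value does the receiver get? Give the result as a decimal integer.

6521768221078291753

Stored little-endian, the bytes at ascending addresses are 5A 81 F9 A4 AC CD 85 29.
Read back as big-endian, the last byte is least significant, giving 0x5A81F9A4ACCD8529.
0x5A81F9A4ACCD8529 = 6521768221078291753.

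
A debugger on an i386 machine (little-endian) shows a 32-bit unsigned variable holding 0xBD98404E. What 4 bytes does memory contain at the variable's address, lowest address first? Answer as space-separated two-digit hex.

Split into bytes (most-significant first): BD 98 40 4E.
In little-endian order the low byte comes first in memory.
So at ascending addresses the bytes are 4E 40 98 BD.

4E 40 98 BD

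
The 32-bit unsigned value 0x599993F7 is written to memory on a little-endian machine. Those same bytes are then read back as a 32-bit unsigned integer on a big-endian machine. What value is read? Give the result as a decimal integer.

Stored little-endian, the bytes at ascending addresses are F7 93 99 59.
Read back as big-endian, the last byte is least significant, giving 0xF7939959.
0xF7939959 = 4153645401.

4153645401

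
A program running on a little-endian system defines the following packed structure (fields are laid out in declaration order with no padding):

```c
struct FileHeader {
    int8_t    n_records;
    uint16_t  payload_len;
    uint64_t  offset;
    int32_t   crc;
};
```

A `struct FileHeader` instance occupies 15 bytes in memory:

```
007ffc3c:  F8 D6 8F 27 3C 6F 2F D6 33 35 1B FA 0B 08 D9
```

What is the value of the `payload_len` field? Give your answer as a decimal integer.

36822

`payload_len` follows `n_records` (1 byte), so it starts at byte offset 1 and occupies 2 bytes.
Bytes at offsets 1..2: D6 8F.
In little-endian order the low byte comes first in memory.
Reassemble most-significant byte first: 8F D6 → 0x8FD6.
0x8FD6 = 36822.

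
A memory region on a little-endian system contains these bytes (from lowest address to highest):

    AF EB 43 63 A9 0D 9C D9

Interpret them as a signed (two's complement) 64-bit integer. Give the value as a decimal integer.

In little-endian order the low byte comes first in memory.
Reassemble most-significant byte first: D9 9C 0D A9 63 43 EB AF → 0xD99C0DA96343EBAF.
Top bit is set, so as a signed 64-bit value this is 0xD99C0DA96343EBAF − 2^64 = -2766321049946297425.

-2766321049946297425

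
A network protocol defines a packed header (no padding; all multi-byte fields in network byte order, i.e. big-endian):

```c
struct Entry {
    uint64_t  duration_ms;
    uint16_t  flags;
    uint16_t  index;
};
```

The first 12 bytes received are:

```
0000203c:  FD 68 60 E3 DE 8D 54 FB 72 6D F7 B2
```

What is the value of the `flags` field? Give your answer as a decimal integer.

`flags` follows `duration_ms` (8 bytes), so it starts at byte offset 8 and occupies 2 bytes.
Bytes at offsets 8..9: 72 6D.
Big-endian: lowest address holds the most-significant byte.
The bytes are already most-significant first: 0x726D.
0x726D = 29293.

29293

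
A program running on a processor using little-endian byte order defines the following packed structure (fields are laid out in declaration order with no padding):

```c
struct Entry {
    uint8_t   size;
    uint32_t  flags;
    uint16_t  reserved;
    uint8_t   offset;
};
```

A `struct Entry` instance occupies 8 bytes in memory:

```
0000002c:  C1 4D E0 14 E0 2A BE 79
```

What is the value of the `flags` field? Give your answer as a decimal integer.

3759464525

`flags` follows `size` (1 byte), so it starts at byte offset 1 and occupies 4 bytes.
Bytes at offsets 1..4: 4D E0 14 E0.
Little-endian stores the least-significant byte at the lowest address.
Reassemble most-significant byte first: E0 14 E0 4D → 0xE014E04D.
0xE014E04D = 3759464525.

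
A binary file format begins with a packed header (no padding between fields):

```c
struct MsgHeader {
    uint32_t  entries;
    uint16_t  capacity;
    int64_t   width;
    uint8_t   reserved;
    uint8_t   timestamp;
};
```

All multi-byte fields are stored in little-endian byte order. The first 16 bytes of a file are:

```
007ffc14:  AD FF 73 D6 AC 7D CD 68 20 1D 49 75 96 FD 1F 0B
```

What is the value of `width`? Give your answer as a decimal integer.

-173822578725459763

`width` follows `entries` (4 B), `capacity` (2 B), so it starts at offset 4 + 2 = 6 and occupies 8 bytes.
Bytes at offsets 6..13: CD 68 20 1D 49 75 96 FD.
Little-endian: lowest address holds the least-significant byte.
Reassemble most-significant byte first: FD 96 75 49 1D 20 68 CD → 0xFD9675491D2068CD.
Top bit is set, so as a signed 64-bit value this is 0xFD9675491D2068CD − 2^64 = -173822578725459763.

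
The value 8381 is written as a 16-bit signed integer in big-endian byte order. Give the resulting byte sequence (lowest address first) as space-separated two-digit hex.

8381 in hexadecimal, padded to 16 bits, is 0x20BD.
Split into bytes (most-significant first): 20 BD.
Big-endian: lowest address holds the most-significant byte.
So the memory order matches the most-significant-first order: 20 BD.

20 BD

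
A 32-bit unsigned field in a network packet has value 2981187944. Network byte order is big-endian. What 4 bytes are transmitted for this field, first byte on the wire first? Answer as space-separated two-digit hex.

2981187944 in hexadecimal, padded to 32 bits, is 0xB1B15168.
Split into bytes (most-significant first): B1 B1 51 68.
In big-endian order the high byte comes first in memory.
So the memory order matches the most-significant-first order: B1 B1 51 68.

B1 B1 51 68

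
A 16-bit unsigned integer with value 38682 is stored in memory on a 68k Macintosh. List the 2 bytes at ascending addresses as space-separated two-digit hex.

97 1A

38682 in hexadecimal, padded to 16 bits, is 0x971A.
Split into bytes (most-significant first): 97 1A.
Big-endian: lowest address holds the most-significant byte.
So the memory order matches the most-significant-first order: 97 1A.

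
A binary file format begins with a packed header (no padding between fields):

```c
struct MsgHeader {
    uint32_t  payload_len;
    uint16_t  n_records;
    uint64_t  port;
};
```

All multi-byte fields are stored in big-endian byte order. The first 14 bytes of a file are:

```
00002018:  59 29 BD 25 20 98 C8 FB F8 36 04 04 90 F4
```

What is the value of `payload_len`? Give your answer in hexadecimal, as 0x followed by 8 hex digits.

0x5929BD25

`payload_len` is the first field, at byte offset 0, occupying 4 bytes.
Bytes at offsets 0..3: 59 29 BD 25.
Big-endian: lowest address holds the most-significant byte.
The bytes are already most-significant first: 0x5929BD25.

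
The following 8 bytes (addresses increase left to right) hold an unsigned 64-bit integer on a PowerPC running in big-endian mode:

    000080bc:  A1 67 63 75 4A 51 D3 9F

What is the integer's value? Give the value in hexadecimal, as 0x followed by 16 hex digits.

Big-endian: lowest address holds the most-significant byte.
The bytes are already most-significant first: 0xA16763754A51D39F.

0xA16763754A51D39F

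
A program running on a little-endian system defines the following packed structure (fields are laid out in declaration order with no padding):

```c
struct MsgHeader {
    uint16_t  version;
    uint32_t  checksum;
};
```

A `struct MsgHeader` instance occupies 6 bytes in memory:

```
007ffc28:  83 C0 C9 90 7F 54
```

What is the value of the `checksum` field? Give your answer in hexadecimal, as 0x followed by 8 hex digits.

0x547F90C9

`checksum` follows `version` (2 bytes), so it starts at byte offset 2 and occupies 4 bytes.
Bytes at offsets 2..5: C9 90 7F 54.
In little-endian order the low byte comes first in memory.
Reassemble most-significant byte first: 54 7F 90 C9 → 0x547F90C9.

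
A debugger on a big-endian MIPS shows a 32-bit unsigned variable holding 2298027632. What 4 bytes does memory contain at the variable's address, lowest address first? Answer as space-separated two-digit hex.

88 F9 1E 70

2298027632 in hexadecimal, padded to 32 bits, is 0x88F91E70.
Split into bytes (most-significant first): 88 F9 1E 70.
In big-endian order the high byte comes first in memory.
So the memory order matches the most-significant-first order: 88 F9 1E 70.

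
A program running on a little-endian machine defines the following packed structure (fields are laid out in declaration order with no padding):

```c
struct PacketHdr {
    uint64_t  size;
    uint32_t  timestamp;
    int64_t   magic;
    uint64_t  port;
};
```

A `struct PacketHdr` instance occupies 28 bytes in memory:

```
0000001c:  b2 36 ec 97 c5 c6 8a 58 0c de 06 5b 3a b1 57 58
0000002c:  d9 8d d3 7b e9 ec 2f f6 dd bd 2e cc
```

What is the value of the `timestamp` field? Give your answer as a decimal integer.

`timestamp` follows `size` (8 bytes), so it starts at byte offset 8 and occupies 4 bytes.
Bytes at offsets 8..11: 0C DE 06 5B.
Little-endian: lowest address holds the least-significant byte.
Reassemble most-significant byte first: 5B 06 DE 0C → 0x5B06DE0C.
0x5B06DE0C = 1527176716.

1527176716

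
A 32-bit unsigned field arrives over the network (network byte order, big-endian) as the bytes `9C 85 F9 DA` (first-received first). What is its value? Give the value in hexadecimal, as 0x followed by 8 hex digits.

0x9C85F9DA

Big-endian: lowest address holds the most-significant byte.
The bytes are already most-significant first: 0x9C85F9DA.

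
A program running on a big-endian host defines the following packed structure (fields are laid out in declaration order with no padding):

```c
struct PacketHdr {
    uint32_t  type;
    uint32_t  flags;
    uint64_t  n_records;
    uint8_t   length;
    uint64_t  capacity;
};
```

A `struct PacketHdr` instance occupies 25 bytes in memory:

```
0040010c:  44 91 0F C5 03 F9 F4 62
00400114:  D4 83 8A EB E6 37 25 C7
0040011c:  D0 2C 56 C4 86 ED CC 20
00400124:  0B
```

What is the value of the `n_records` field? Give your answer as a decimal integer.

`n_records` follows `type` (4 B), `flags` (4 B), so it starts at offset 4 + 4 = 8 and occupies 8 bytes.
Bytes at offsets 8..15: D4 83 8A EB E6 37 25 C7.
Big-endian stores the most-significant byte at the lowest address.
The bytes are already most-significant first: 0xD4838AEBE63725C7.
0xD4838AEBE63725C7 = 15313235903774139847.

15313235903774139847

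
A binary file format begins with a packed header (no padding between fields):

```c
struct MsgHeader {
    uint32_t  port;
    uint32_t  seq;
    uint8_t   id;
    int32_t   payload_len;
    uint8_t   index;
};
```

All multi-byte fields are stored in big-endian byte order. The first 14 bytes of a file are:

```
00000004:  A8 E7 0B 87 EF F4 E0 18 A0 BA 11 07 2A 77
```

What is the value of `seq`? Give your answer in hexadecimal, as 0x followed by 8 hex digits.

`seq` follows `port` (4 bytes), so it starts at byte offset 4 and occupies 4 bytes.
Bytes at offsets 4..7: EF F4 E0 18.
Big-endian stores the most-significant byte at the lowest address.
The bytes are already most-significant first: 0xEFF4E018.

0xEFF4E018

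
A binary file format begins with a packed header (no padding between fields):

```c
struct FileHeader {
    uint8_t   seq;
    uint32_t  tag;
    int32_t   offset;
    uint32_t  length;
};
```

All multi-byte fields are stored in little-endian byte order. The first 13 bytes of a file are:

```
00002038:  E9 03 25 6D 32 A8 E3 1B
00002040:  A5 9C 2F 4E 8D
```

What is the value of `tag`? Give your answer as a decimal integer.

`tag` follows `seq` (1 byte), so it starts at byte offset 1 and occupies 4 bytes.
Bytes at offsets 1..4: 03 25 6D 32.
In little-endian order the low byte comes first in memory.
Reassemble most-significant byte first: 32 6D 25 03 → 0x326D2503.
0x326D2503 = 846013699.

846013699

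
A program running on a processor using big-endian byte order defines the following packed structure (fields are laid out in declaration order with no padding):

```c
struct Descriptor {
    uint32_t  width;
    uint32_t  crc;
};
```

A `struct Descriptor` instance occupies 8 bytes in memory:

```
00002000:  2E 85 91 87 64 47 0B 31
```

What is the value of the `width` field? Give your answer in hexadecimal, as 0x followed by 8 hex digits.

0x2E859187

`width` is the first field, at byte offset 0, occupying 4 bytes.
Bytes at offsets 0..3: 2E 85 91 87.
Big-endian: lowest address holds the most-significant byte.
The bytes are already most-significant first: 0x2E859187.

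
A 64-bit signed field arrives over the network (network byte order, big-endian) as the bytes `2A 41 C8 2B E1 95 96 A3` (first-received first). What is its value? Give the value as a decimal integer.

In big-endian order the high byte comes first in memory.
The bytes are already most-significant first: 0x2A41C82BE19596A3.
0x2A41C82BE19596A3 = 3044934913872991907.

3044934913872991907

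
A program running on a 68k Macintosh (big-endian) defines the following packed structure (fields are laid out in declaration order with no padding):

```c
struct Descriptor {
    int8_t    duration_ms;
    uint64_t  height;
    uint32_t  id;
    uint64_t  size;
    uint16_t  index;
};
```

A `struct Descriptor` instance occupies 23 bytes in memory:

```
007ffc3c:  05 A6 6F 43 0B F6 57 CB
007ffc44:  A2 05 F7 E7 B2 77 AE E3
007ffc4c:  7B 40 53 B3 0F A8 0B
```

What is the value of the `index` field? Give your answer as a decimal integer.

`index` follows `duration_ms` (1 B), `height` (8 B), `id` (4 B), `size` (8 B), so it starts at offset 1 + 8 + 4 + 8 = 21 and occupies 2 bytes.
Bytes at offsets 21..22: A8 0B.
Big-endian: lowest address holds the most-significant byte.
The bytes are already most-significant first: 0xA80B.
0xA80B = 43019.

43019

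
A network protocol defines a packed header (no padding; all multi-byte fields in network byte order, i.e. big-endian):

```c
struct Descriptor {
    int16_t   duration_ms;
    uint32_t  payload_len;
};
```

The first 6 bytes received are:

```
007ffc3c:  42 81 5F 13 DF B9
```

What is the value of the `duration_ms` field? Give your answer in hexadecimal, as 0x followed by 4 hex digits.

`duration_ms` is the first field, at byte offset 0, occupying 2 bytes.
Bytes at offsets 0..1: 42 81.
Big-endian: lowest address holds the most-significant byte.
The bytes are already most-significant first: 0x4281.

0x4281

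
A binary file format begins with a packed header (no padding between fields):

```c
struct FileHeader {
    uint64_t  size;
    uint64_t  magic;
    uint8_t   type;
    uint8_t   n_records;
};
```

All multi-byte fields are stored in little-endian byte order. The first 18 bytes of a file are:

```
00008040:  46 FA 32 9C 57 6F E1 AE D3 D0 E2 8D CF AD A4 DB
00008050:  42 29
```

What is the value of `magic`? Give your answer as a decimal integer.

`magic` follows `size` (8 bytes), so it starts at byte offset 8 and occupies 8 bytes.
Bytes at offsets 8..15: D3 D0 E2 8D CF AD A4 DB.
Little-endian stores the least-significant byte at the lowest address.
Reassemble most-significant byte first: DB A4 AD CF 8D E2 D0 D3 → 0xDBA4ADCF8DE2D0D3.
0xDBA4ADCF8DE2D0D3 = 15826966097437053139.

15826966097437053139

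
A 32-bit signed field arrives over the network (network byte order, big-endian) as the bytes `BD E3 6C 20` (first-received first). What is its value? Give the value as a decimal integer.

Big-endian stores the most-significant byte at the lowest address.
The bytes are already most-significant first: 0xBDE36C20.
Top bit is set, so as a signed 32-bit value this is 0xBDE36C20 − 2^32 = -1109169120.

-1109169120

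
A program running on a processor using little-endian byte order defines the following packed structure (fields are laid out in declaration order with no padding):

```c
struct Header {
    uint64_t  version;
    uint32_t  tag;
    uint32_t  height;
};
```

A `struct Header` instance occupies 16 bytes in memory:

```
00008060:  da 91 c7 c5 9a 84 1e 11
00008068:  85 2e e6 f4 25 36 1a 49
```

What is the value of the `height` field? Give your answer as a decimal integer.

`height` follows `version` (8 B), `tag` (4 B), so it starts at offset 8 + 4 = 12 and occupies 4 bytes.
Bytes at offsets 12..15: 25 36 1A 49.
Little-endian stores the least-significant byte at the lowest address.
Reassemble most-significant byte first: 49 1A 36 25 → 0x491A3625.
0x491A3625 = 1226454565.

1226454565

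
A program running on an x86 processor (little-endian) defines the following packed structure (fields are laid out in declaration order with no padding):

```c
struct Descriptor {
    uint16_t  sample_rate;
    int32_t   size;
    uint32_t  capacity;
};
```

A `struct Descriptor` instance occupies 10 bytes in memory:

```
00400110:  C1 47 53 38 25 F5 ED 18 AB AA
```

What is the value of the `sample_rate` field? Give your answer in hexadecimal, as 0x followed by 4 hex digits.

0x47C1

`sample_rate` is the first field, at byte offset 0, occupying 2 bytes.
Bytes at offsets 0..1: C1 47.
Little-endian stores the least-significant byte at the lowest address.
Reassemble most-significant byte first: 47 C1 → 0x47C1.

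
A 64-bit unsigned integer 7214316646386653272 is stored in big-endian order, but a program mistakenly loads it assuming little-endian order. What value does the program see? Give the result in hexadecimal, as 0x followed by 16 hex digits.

0x5858104DC4661E64

7214316646386653272 in 64-bit hexadecimal is 0x641E66C44D105858.
Stored big-endian, the bytes at ascending addresses are 64 1E 66 C4 4D 10 58 58.
Read back as little-endian, the first byte is least significant, giving 0x5858104DC4661E64.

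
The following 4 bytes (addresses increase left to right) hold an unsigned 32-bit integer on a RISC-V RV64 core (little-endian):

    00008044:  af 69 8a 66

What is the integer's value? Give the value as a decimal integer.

1720347055

Little-endian: lowest address holds the least-significant byte.
Reassemble most-significant byte first: 66 8A 69 AF → 0x668A69AF.
0x668A69AF = 1720347055.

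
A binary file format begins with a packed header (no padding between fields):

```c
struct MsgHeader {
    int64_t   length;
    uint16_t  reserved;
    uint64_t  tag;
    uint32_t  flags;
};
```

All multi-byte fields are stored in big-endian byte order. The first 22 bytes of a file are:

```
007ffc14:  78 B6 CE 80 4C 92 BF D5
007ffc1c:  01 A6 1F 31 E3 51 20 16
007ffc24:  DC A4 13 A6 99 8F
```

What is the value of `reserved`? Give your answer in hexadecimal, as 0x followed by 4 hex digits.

`reserved` follows `length` (8 bytes), so it starts at byte offset 8 and occupies 2 bytes.
Bytes at offsets 8..9: 01 A6.
Big-endian stores the most-significant byte at the lowest address.
The bytes are already most-significant first: 0x01A6.

0x01A6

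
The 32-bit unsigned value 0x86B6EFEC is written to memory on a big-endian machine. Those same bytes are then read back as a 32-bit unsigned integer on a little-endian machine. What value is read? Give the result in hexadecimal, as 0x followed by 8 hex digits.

0xECEFB686

Stored big-endian, the bytes at ascending addresses are 86 B6 EF EC.
Read back as little-endian, the first byte is least significant, giving 0xECEFB686.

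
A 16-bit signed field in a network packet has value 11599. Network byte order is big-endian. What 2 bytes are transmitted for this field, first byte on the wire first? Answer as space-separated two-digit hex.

2D 4F

11599 in hexadecimal, padded to 16 bits, is 0x2D4F.
Split into bytes (most-significant first): 2D 4F.
In big-endian order the high byte comes first in memory.
So the memory order matches the most-significant-first order: 2D 4F.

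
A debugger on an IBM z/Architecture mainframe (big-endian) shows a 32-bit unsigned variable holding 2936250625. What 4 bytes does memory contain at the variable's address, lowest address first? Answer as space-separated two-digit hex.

2936250625 in hexadecimal, padded to 32 bits, is 0xAF03A101.
Split into bytes (most-significant first): AF 03 A1 01.
In big-endian order the high byte comes first in memory.
So the memory order matches the most-significant-first order: AF 03 A1 01.

AF 03 A1 01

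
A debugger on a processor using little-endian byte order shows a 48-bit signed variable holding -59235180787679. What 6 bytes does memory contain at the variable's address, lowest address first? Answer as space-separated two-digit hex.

21 48 17 3C 20 CA

Two's complement of -59235180787679 in 48 bits: 59235180787679 = 0x35DFC3E8B7DF; invert → 0xCA203C174820; add 1 → 0xCA203C174821.
Split into bytes (most-significant first): CA 20 3C 17 48 21.
Little-endian stores the least-significant byte at the lowest address.
So at ascending addresses the bytes are 21 48 17 3C 20 CA.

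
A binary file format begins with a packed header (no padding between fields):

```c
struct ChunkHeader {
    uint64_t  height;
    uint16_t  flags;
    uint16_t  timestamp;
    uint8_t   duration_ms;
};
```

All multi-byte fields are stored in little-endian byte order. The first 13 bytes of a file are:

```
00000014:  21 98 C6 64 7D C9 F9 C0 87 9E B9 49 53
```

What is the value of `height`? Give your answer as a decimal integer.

13905366864881948705

`height` is the first field, at byte offset 0, occupying 8 bytes.
Bytes at offsets 0..7: 21 98 C6 64 7D C9 F9 C0.
In little-endian order the low byte comes first in memory.
Reassemble most-significant byte first: C0 F9 C9 7D 64 C6 98 21 → 0xC0F9C97D64C69821.
0xC0F9C97D64C69821 = 13905366864881948705.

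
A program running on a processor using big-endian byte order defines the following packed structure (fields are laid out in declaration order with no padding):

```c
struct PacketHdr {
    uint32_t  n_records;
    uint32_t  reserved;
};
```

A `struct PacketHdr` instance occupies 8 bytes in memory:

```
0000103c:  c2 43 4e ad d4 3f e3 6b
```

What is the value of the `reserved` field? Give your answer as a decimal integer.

`reserved` follows `n_records` (4 bytes), so it starts at byte offset 4 and occupies 4 bytes.
Bytes at offsets 4..7: D4 3F E3 6B.
In big-endian order the high byte comes first in memory.
The bytes are already most-significant first: 0xD43FE36B.
0xD43FE36B = 3560956779.

3560956779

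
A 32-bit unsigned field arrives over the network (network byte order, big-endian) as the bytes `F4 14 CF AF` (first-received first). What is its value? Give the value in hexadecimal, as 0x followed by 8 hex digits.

0xF414CFAF

Big-endian: lowest address holds the most-significant byte.
The bytes are already most-significant first: 0xF414CFAF.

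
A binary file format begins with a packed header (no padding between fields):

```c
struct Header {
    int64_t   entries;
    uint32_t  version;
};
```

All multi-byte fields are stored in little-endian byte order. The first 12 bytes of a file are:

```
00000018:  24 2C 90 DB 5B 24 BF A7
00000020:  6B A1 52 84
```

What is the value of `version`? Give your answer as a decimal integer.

`version` follows `entries` (8 bytes), so it starts at byte offset 8 and occupies 4 bytes.
Bytes at offsets 8..11: 6B A1 52 84.
Little-endian: lowest address holds the least-significant byte.
Reassemble most-significant byte first: 84 52 A1 6B → 0x8452A16B.
0x8452A16B = 2220007787.

2220007787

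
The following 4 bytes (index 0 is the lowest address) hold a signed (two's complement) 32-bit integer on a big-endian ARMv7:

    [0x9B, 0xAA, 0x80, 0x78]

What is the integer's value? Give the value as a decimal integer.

Big-endian stores the most-significant byte at the lowest address.
The bytes are already most-significant first: 0x9BAA8078.
Top bit is set, so as a signed 32-bit value this is 0x9BAA8078 − 2^32 = -1683324808.

-1683324808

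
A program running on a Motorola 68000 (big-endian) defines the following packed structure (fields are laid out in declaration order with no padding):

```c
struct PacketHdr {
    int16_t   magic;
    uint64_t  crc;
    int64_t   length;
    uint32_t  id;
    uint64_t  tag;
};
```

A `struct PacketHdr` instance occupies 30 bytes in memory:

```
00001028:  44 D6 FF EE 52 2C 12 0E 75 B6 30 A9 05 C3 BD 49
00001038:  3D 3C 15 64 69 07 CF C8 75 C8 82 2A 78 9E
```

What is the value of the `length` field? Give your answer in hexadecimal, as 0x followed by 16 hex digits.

`length` follows `magic` (2 B), `crc` (8 B), so it starts at offset 2 + 8 = 10 and occupies 8 bytes.
Bytes at offsets 10..17: 30 A9 05 C3 BD 49 3D 3C.
In big-endian order the high byte comes first in memory.
The bytes are already most-significant first: 0x30A905C3BD493D3C.

0x30A905C3BD493D3C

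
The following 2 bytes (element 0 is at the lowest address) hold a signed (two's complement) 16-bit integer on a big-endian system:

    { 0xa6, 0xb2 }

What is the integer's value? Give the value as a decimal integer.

-22862

In big-endian order the high byte comes first in memory.
The bytes are already most-significant first: 0xA6B2.
Top bit is set, so as a signed 16-bit value this is 0xA6B2 − 2^16 = -22862.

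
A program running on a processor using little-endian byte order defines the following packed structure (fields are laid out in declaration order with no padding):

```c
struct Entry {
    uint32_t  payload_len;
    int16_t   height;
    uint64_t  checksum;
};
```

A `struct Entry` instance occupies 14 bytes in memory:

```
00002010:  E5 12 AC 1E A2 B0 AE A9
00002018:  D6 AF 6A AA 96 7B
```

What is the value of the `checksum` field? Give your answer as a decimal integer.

`checksum` follows `payload_len` (4 B), `height` (2 B), so it starts at offset 4 + 2 = 6 and occupies 8 bytes.
Bytes at offsets 6..13: AE A9 D6 AF 6A AA 96 7B.
Little-endian: lowest address holds the least-significant byte.
Reassemble most-significant byte first: 7B 96 AA 6A AF D6 A9 AE → 0x7B96AA6AAFD6A9AE.
0x7B96AA6AAFD6A9AE = 8905492688365070766.

8905492688365070766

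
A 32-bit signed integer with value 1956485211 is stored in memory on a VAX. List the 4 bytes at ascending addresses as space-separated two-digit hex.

5B 98 9D 74

1956485211 in hexadecimal, padded to 32 bits, is 0x749D985B.
Split into bytes (most-significant first): 74 9D 98 5B.
In little-endian order the low byte comes first in memory.
So at ascending addresses the bytes are 5B 98 9D 74.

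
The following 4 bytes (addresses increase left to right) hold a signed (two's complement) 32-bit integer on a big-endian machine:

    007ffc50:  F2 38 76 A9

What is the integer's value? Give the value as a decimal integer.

-231180631

In big-endian order the high byte comes first in memory.
The bytes are already most-significant first: 0xF23876A9.
Top bit is set, so as a signed 32-bit value this is 0xF23876A9 − 2^32 = -231180631.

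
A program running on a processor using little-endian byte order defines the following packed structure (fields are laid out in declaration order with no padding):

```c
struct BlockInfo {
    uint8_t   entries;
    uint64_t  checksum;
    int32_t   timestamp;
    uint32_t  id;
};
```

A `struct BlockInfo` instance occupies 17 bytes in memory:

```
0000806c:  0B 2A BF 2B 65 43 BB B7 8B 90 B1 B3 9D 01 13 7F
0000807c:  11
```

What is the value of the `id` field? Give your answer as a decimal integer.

293540609

`id` follows `entries` (1 B), `checksum` (8 B), `timestamp` (4 B), so it starts at offset 1 + 8 + 4 = 13 and occupies 4 bytes.
Bytes at offsets 13..16: 01 13 7F 11.
Little-endian stores the least-significant byte at the lowest address.
Reassemble most-significant byte first: 11 7F 13 01 → 0x117F1301.
0x117F1301 = 293540609.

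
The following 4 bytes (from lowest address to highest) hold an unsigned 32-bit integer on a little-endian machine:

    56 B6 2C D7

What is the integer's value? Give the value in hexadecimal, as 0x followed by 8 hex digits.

0xD72CB656

Little-endian stores the least-significant byte at the lowest address.
Reassemble most-significant byte first: D7 2C B6 56 → 0xD72CB656.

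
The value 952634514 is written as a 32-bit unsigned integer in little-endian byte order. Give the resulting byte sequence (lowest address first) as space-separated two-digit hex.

92 0C C8 38

952634514 in hexadecimal, padded to 32 bits, is 0x38C80C92.
Split into bytes (most-significant first): 38 C8 0C 92.
In little-endian order the low byte comes first in memory.
So at ascending addresses the bytes are 92 0C C8 38.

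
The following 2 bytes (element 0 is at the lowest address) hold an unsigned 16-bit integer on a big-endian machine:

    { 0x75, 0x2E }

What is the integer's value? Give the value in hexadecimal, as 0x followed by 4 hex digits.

Big-endian: lowest address holds the most-significant byte.
The bytes are already most-significant first: 0x752E.

0x752E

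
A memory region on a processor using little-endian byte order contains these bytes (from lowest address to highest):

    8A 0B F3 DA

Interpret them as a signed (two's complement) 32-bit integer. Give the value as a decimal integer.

-621606006

In little-endian order the low byte comes first in memory.
Reassemble most-significant byte first: DA F3 0B 8A → 0xDAF30B8A.
Top bit is set, so as a signed 32-bit value this is 0xDAF30B8A − 2^32 = -621606006.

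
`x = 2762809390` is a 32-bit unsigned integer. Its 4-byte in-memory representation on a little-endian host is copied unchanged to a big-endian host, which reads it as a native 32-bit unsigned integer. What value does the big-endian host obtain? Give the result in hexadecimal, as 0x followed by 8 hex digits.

0x2E20ADA4

2762809390 in 32-bit hexadecimal is 0xA4AD202E.
Stored little-endian, the bytes at ascending addresses are 2E 20 AD A4.
Read back as big-endian, the last byte is least significant, giving 0x2E20ADA4.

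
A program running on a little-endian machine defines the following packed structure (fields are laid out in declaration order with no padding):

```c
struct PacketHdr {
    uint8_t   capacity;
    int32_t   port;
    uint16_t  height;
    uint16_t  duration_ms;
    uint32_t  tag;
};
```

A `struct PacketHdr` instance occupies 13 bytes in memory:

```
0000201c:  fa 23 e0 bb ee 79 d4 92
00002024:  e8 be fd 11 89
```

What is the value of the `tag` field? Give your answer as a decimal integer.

2299657662

`tag` follows `capacity` (1 B), `port` (4 B), `height` (2 B), `duration_ms` (2 B), so it starts at offset 1 + 4 + 2 + 2 = 9 and occupies 4 bytes.
Bytes at offsets 9..12: BE FD 11 89.
Little-endian: lowest address holds the least-significant byte.
Reassemble most-significant byte first: 89 11 FD BE → 0x8911FDBE.
0x8911FDBE = 2299657662.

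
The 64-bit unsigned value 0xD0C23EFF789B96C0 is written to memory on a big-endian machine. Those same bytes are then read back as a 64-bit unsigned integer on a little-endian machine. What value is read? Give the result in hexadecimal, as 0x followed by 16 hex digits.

0xC0969B78FF3EC2D0

Stored big-endian, the bytes at ascending addresses are D0 C2 3E FF 78 9B 96 C0.
Read back as little-endian, the first byte is least significant, giving 0xC0969B78FF3EC2D0.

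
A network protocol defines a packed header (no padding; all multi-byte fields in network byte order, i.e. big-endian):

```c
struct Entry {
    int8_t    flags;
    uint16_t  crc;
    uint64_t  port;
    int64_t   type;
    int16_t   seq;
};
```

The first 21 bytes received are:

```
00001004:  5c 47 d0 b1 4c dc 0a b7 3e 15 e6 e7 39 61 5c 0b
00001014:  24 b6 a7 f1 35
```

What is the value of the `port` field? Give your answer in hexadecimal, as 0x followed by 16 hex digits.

`port` follows `flags` (1 B), `crc` (2 B), so it starts at offset 1 + 2 = 3 and occupies 8 bytes.
Bytes at offsets 3..10: B1 4C DC 0A B7 3E 15 E6.
Big-endian: lowest address holds the most-significant byte.
The bytes are already most-significant first: 0xB14CDC0AB73E15E6.

0xB14CDC0AB73E15E6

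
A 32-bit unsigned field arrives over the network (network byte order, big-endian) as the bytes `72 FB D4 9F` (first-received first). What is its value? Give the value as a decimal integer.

Big-endian: lowest address holds the most-significant byte.
The bytes are already most-significant first: 0x72FBD49F.
0x72FBD49F = 1929106591.

1929106591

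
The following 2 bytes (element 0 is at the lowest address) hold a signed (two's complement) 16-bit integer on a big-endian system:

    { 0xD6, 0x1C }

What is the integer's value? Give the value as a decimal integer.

In big-endian order the high byte comes first in memory.
The bytes are already most-significant first: 0xD61C.
Top bit is set, so as a signed 16-bit value this is 0xD61C − 2^16 = -10724.

-10724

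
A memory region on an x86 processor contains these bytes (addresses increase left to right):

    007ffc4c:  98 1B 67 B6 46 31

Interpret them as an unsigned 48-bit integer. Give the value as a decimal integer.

54179777682328

In little-endian order the low byte comes first in memory.
Reassemble most-significant byte first: 31 46 B6 67 1B 98 → 0x3146B6671B98.
0x3146B6671B98 = 54179777682328.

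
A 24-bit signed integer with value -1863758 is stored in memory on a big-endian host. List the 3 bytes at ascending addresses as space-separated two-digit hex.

Two's complement of -1863758 in 24 bits: 1863758 = 0x1C704E; invert → 0xE38FB1; add 1 → 0xE38FB2.
Split into bytes (most-significant first): E3 8F B2.
In big-endian order the high byte comes first in memory.
So the memory order matches the most-significant-first order: E3 8F B2.

E3 8F B2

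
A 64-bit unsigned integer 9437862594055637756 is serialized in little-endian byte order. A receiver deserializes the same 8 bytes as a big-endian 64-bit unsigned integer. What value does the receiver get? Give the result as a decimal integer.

18161507105180678786

9437862594055637756 in 64-bit hexadecimal is 0x82FA06067DA20AFC.
Stored little-endian, the bytes at ascending addresses are FC 0A A2 7D 06 06 FA 82.
Read back as big-endian, the last byte is least significant, giving 0xFC0AA27D0606FA82.
0xFC0AA27D0606FA82 = 18161507105180678786.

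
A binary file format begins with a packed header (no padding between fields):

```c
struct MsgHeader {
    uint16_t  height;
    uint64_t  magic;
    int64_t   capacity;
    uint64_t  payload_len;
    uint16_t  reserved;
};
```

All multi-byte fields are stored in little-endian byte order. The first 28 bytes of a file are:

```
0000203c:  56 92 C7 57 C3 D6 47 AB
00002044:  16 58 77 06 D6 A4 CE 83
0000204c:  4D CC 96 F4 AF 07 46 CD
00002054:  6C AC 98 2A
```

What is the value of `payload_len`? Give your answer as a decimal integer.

`payload_len` follows `height` (2 B), `magic` (8 B), `capacity` (8 B), so it starts at offset 2 + 8 + 8 = 18 and occupies 8 bytes.
Bytes at offsets 18..25: 96 F4 AF 07 46 CD 6C AC.
Little-endian: lowest address holds the least-significant byte.
Reassemble most-significant byte first: AC 6C CD 46 07 AF F4 96 → 0xAC6CCD4607AFF496.
0xAC6CCD4607AFF496 = 12424531172668732566.

12424531172668732566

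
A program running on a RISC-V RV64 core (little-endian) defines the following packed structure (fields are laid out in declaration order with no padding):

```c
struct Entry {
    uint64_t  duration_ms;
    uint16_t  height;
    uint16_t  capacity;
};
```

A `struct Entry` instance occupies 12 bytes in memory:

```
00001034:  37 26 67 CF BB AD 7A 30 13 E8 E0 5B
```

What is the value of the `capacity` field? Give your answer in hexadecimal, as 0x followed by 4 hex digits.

`capacity` follows `duration_ms` (8 B), `height` (2 B), so it starts at offset 8 + 2 = 10 and occupies 2 bytes.
Bytes at offsets 10..11: E0 5B.
Little-endian: lowest address holds the least-significant byte.
Reassemble most-significant byte first: 5B E0 → 0x5BE0.

0x5BE0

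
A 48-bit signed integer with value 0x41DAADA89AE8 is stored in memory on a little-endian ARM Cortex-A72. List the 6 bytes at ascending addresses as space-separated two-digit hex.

E8 9A A8 AD DA 41

Split into bytes (most-significant first): 41 DA AD A8 9A E8.
Little-endian stores the least-significant byte at the lowest address.
So at ascending addresses the bytes are E8 9A A8 AD DA 41.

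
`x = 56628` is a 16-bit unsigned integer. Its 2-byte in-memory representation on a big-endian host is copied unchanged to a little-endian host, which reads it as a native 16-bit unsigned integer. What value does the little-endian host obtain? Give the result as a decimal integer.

13533

56628 in 16-bit hexadecimal is 0xDD34.
Stored big-endian, the bytes at ascending addresses are DD 34.
Read back as little-endian, the first byte is least significant, giving 0x34DD.
0x34DD = 13533.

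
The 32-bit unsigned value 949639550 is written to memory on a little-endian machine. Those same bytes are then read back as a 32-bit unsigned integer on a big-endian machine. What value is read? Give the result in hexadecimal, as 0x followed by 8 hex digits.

949639550 in 32-bit hexadecimal is 0x389A597E.
Stored little-endian, the bytes at ascending addresses are 7E 59 9A 38.
Read back as big-endian, the last byte is least significant, giving 0x7E599A38.

0x7E599A38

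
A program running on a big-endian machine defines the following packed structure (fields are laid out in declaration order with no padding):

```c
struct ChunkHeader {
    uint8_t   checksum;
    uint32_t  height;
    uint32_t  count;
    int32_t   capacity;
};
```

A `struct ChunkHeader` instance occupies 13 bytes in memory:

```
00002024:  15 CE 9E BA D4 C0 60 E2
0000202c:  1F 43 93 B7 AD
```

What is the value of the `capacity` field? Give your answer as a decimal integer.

`capacity` follows `checksum` (1 B), `height` (4 B), `count` (4 B), so it starts at offset 1 + 4 + 4 = 9 and occupies 4 bytes.
Bytes at offsets 9..12: 43 93 B7 AD.
In big-endian order the high byte comes first in memory.
The bytes are already most-significant first: 0x4393B7AD.
0x4393B7AD = 1133754285.

1133754285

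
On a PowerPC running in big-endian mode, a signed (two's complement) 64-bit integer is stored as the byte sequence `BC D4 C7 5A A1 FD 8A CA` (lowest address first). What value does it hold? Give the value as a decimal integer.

-4840024507437708598

Big-endian stores the most-significant byte at the lowest address.
The bytes are already most-significant first: 0xBCD4C75AA1FD8ACA.
Top bit is set, so as a signed 64-bit value this is 0xBCD4C75AA1FD8ACA − 2^64 = -4840024507437708598.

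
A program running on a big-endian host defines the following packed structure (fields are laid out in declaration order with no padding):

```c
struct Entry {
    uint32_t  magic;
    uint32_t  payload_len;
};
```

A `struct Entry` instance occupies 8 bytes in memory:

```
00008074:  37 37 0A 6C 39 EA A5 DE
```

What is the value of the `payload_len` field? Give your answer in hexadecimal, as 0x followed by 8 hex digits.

`payload_len` follows `magic` (4 bytes), so it starts at byte offset 4 and occupies 4 bytes.
Bytes at offsets 4..7: 39 EA A5 DE.
Big-endian stores the most-significant byte at the lowest address.
The bytes are already most-significant first: 0x39EAA5DE.

0x39EAA5DE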